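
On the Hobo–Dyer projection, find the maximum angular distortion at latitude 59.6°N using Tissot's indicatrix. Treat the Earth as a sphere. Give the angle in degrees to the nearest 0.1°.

The Hobo–Dyer projection is cylindrical equal-area with φ₀ = 37.5°. For cylindrical equal-area with standard parallel φ₀, h = cos φ / cos φ₀ and k = cos φ₀ / cos φ, so h·k = 1.
At 59.6°: h = 0.6378, k = 1.568; principal scales a = 1.568, b = 0.6378.
sin(ω/2) = (a − b)/(a + b) = 0.9299/2.206 = 0.4216, so ω = 2 arcsin(0.4216) ≈ 49.9°.

49.9°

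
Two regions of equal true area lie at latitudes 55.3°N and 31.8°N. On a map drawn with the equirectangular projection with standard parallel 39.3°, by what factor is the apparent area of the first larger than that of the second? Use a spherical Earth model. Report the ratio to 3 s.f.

1.49

The equidistant cylindrical projection with φ₀ = 39.3° has h = 1 (meridians true) and k = cos φ₀ / cos φ along parallels.
Areal scale at 55.3°: h·k = 1.000 × 1.359 = 1.359.
Areal scale at 31.8°: h·k = 1.000 × 0.9105 = 0.9105.
Ratio = 1.359/0.9105 ≈ 1.49.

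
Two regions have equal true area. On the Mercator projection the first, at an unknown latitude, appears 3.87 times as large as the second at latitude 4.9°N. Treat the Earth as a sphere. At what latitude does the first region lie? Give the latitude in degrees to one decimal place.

Mercator areal scale is sec²φ, so apparent-area ratio = sec²φ₁ / sec²φ₂ = cos²φ₂ / cos²φ₁.
cos²φ₂ / cos²φ₁ = 3.87  ⇒  cos φ₁ = cos 4.9° / √3.87 = 0.9963/1.967 = 0.5065.
φ₁ = arccos(0.5065) ≈ 59.6°.

59.6°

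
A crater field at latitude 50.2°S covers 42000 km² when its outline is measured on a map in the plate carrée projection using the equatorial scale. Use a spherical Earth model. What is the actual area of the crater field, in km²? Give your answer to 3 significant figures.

In the plate carrée (x = Rλ, y = Rφ), meridians are true-scale (h = 1) and parallels are stretched by k = sec φ.
Areal scale = h·k = 1 × sec φ; at 50.2°, h = 1.000, k = 1.562, so h·k = 1.562.
True area = apparent / (areal scale) = 42000 / 1.562 ≈ 26900 km².

26900 km²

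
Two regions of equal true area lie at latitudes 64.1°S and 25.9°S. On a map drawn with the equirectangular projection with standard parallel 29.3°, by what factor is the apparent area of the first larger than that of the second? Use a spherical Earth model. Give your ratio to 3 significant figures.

In the equirectangular projection with standard parallel φ₀ = 29.3° (x = Rλ cos φ₀, y = Rφ), meridians are true-scale (h = 1) and the parallel scale is k = cos φ₀ / cos φ.
Areal scale at 64.1°: h·k = 1.000 × 1.996 = 1.996.
Areal scale at 25.9°: h·k = 1.000 × 0.9694 = 0.9694.
Ratio = 1.996/0.9694 ≈ 2.06.

2.06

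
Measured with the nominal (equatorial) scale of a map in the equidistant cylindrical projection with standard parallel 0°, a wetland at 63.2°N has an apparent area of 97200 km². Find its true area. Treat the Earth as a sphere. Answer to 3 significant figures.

43800 km²

In the plate carrée (x = Rλ, y = Rφ), meridians are true-scale (h = 1) and parallels are stretched by k = sec φ.
Areal scale = h·k = 1 × sec φ; at 63.2°, h = 1.000, k = 2.218, so h·k = 2.218.
True area = apparent / (areal scale) = 97200 / 2.218 ≈ 43800 km².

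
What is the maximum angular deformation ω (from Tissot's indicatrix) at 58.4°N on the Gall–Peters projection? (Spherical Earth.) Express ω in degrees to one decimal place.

33.8°

The Gall–Peters projection is cylindrical equal-area with φ₀ = 45°. Cylindrical equal-area (φ₀ = 45°): h = cos φ / cos 45° along meridians, k = cos 45° / cos φ along parallels; h·k = 1.
At 58.4°: h = 0.7410, k = 1.349; principal scales a = 1.349, b = 0.7410.
sin(ω/2) = (a − b)/(a + b) = 0.6084/2.091 = 0.2911, so ω = 2 arcsin(0.2911) ≈ 33.8°.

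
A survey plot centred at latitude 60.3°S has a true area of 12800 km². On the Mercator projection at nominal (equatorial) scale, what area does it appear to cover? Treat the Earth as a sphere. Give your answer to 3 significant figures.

The Mercator projection is conformal; its linear scale factor is the same in every direction and equals sec φ = 1/cos φ.
Areal scale = k² = sec²φ = 1/cos²(60.3°) = 1/0.4955² = 4.074.
Apparent area = 12800 × 4.074 ≈ 52100 km².

52100 km²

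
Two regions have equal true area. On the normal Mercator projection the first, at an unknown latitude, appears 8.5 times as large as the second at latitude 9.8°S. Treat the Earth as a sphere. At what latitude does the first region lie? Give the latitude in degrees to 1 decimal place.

For equal true areas on Mercator, apparent areas scale as sec²φ, so the ratio is cos²φ₂ / cos²φ₁.
cos²φ₂ / cos²φ₁ = 8.5  ⇒  cos φ₁ = cos 9.8° / √8.5 = 0.9854/2.915 = 0.3380.
φ₁ = arccos(0.3380) ≈ 70.2°.

70.2°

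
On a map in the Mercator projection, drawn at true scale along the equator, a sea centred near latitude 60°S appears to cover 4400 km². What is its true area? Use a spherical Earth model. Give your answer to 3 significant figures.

1100 km²

The Mercator projection is conformal; its linear scale factor is the same in every direction and equals sec φ = 1/cos φ.
Areal scale = k² = sec²φ = 1/cos²(60°) = 1/0.5000² = 4.000.
True area = apparent / (areal scale) = 4400 / 4.000 ≈ 1100 km².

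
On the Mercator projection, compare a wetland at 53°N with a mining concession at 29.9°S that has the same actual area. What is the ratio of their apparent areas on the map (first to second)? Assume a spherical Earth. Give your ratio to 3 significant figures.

2.07

Mercator areal scale is sec²φ.
At 53°: sec²(53°) = 1/0.6018² = 2.761.
At 29.9°: sec²(29.9°) = 1/0.8669² = 1.331.
Ratio = 2.761/1.331 = cos²(29.9°)/cos²(53°) ≈ 2.07.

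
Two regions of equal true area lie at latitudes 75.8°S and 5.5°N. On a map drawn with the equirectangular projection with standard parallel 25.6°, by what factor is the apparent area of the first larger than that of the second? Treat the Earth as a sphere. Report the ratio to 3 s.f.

With standard parallel φ₀ = 25.6°, the equirectangular projection gives x = Rλ cos φ₀, y = Rφ, so h = 1 and k = cos 25.6° / cos φ.
Areal scale at 75.8°: h·k = 1.000 × 3.676 = 3.676.
Areal scale at 5.5°: h·k = 1.000 × 0.9060 = 0.9060.
Ratio = 3.676/0.9060 ≈ 4.06.

4.06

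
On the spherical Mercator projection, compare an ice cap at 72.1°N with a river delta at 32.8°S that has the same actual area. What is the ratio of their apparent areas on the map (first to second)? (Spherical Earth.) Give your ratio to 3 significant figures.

7.48

Mercator areal scale is sec²φ.
At 72.1°: sec²(72.1°) = 1/0.3074² = 10.59.
At 32.8°: sec²(32.8°) = 1/0.8406² = 1.415.
Ratio = 10.59/1.415 = cos²(32.8°)/cos²(72.1°) ≈ 7.48.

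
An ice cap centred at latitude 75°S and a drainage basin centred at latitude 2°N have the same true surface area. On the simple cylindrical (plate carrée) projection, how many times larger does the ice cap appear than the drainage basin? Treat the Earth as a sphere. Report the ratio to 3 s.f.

3.86

Plate carrée maps x = Rλ, y = Rφ. The meridian scale is h = 1 and the parallel scale is k = 1/cos φ = sec φ.
Areal scale at 75°: h·k = 1.000 × 3.864 = 3.864.
Areal scale at 2°: h·k = 1.000 × 1.001 = 1.001.
Ratio = 3.864/1.001 ≈ 3.86.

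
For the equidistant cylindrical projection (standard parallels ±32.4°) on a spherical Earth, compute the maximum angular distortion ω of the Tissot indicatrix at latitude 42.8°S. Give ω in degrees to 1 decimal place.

8.0°

In the equirectangular projection with standard parallel φ₀ = 32.4° (x = Rλ cos φ₀, y = Rφ), meridians are true-scale (h = 1) and the parallel scale is k = cos φ₀ / cos φ.
At 42.8°: h = 1.000, k = 1.151; principal scales a = 1.151, b = 1.000.
sin(ω/2) = (a − b)/(a + b) = 0.1507/2.151 = 0.07008, so ω = 2 arcsin(0.07008) ≈ 8.0°.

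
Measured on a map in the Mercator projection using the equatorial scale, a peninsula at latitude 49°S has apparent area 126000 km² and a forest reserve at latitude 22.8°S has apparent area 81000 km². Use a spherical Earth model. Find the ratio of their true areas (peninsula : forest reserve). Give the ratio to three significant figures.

On Mercator the areal scale is sec²φ, so true area = apparent × cos²φ.
True area of peninsula: 126000 × cos²(49°) = 126000 × 0.4304 = 54230 km².
True area of forest reserve: 81000 × cos²(22.8°) = 81000 × 0.8498 = 68840 km².
Ratio = 54230 / 68840 ≈ 0.788.

0.788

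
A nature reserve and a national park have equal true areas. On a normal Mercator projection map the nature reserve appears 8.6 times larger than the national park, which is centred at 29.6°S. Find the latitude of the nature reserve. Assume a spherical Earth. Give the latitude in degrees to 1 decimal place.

On Mercator, (apparent₁)/(apparent₂) = sec²φ₁ / sec²φ₂ when true areas are equal.
cos²φ₂ / cos²φ₁ = 8.6  ⇒  cos φ₁ = cos 29.6° / √8.6 = 0.8695/2.933 = 0.2965.
φ₁ = arccos(0.2965) ≈ 72.8°.

72.8°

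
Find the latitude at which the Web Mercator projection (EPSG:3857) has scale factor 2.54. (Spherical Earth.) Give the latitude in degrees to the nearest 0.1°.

Mercator scale is k = sec φ = 1/cos φ.
1/cos φ = 2.54  ⇒  cos φ = 0.3937  ⇒  φ = arccos(0.3937) ≈ 66.8°.

66.8°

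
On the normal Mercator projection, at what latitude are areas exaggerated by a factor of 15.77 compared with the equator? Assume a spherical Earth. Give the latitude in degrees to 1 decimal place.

Mercator areal scale is sec²φ.
sec²φ = 15.77  ⇒  cos²φ = 0.06341  ⇒  cos φ = 0.2518.
φ = arccos(0.2518) ≈ 75.4°.

75.4°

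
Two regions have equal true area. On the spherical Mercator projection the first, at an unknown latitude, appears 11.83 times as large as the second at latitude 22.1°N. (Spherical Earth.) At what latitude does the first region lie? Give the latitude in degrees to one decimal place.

Mercator areal scale is sec²φ, so apparent-area ratio = sec²φ₁ / sec²φ₂ = cos²φ₂ / cos²φ₁.
cos²φ₂ / cos²φ₁ = 11.83  ⇒  cos φ₁ = cos 22.1° / √11.83 = 0.9265/3.439 = 0.2694.
φ₁ = arccos(0.2694) ≈ 74.4°.

74.4°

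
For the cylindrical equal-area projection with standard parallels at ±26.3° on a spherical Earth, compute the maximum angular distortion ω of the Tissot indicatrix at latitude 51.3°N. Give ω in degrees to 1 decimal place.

40.4°

For cylindrical equal-area with standard parallel φ₀, h = cos φ / cos φ₀ and k = cos φ₀ / cos φ, so h·k = 1.
At 51.3°: h = 0.6974, k = 1.434; principal scales a = 1.434, b = 0.6974.
sin(ω/2) = (a − b)/(a + b) = 0.7364/2.131 = 0.3455, so ω = 2 arcsin(0.3455) ≈ 40.4°.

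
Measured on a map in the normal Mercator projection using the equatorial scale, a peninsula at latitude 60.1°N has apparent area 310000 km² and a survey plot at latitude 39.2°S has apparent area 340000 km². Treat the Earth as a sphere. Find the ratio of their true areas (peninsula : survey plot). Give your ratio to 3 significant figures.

On Mercator the areal scale is sec²φ, so true area = apparent × cos²φ.
True area of peninsula: 310000 × cos²(60.1°) = 310000 × 0.2485 = 77030 km².
True area of survey plot: 340000 × cos²(39.2°) = 340000 × 0.6005 = 204200 km².
Ratio = 77030 / 204200 ≈ 0.377.

0.377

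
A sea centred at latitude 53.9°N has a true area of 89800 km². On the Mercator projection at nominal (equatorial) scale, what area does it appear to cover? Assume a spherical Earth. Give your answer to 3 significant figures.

For Mercator, h = k = sec φ (a conformal cylindrical projection has a single point scale, 1/cos φ).
Areal scale = k² = sec²φ = 1/cos²(53.9°) = 1/0.5892² = 2.881.
Apparent area = 89800 × 2.881 ≈ 259000 km².

259000 km²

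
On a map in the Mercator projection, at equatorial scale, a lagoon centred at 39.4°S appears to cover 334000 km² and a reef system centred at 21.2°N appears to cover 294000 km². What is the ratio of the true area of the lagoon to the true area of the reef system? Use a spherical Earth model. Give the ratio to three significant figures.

0.780

Mercator's areal exaggeration is sec²φ; hence true area = (apparent area) · cos²φ.
True area of lagoon: 334000 × cos²(39.4°) = 334000 × 0.5971 = 199400 km².
True area of reef system: 294000 × cos²(21.2°) = 294000 × 0.8692 = 255600 km².
Ratio = 199400 / 255600 ≈ 0.780.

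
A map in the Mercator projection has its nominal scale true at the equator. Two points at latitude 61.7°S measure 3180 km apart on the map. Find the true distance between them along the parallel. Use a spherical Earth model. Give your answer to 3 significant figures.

1510 km

The Mercator projection is conformal; its linear scale factor is the same in every direction and equals sec φ = 1/cos φ.
Along the parallel at 61.7°, map distances are exaggerated by k = sec 61.7° = 2.109.
True distance = 3180 / 2.109 = 3180 × cos 61.7° ≈ 1510 km.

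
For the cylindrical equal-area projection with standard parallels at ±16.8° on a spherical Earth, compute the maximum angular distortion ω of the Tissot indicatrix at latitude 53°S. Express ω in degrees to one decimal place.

A cylindrical equal-area projection with standard parallel φ₀ has meridian scale h = cos φ / cos φ₀ and parallel scale k = cos φ₀ / cos φ (so areas are preserved, h·k = 1).
At 53°: h = 0.6286, k = 1.591; principal scales a = 1.591, b = 0.6286.
sin(ω/2) = (a − b)/(a + b) = 0.9621/2.219 = 0.4335, so ω = 2 arcsin(0.4335) ≈ 51.4°.

51.4°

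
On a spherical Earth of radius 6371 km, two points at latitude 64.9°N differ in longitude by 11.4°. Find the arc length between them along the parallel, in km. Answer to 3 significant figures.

538 km

Arc length along a parallel = R cos φ · Δλ (with Δλ in radians).
= 6371 × cos 64.9° × (11.4° × π/180) = 6371 × 0.4242 × 0.1990 ≈ 538 km.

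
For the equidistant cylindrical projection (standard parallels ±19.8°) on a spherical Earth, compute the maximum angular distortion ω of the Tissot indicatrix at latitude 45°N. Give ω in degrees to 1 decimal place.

In the equirectangular projection with standard parallel φ₀ = 19.8° (x = Rλ cos φ₀, y = Rφ), meridians are true-scale (h = 1) and the parallel scale is k = cos φ₀ / cos φ.
At 45°: h = 1.000, k = 1.331; principal scales a = 1.331, b = 1.000.
sin(ω/2) = (a − b)/(a + b) = 0.3306/2.331 = 0.1419, so ω = 2 arcsin(0.1419) ≈ 16.3°.

16.3°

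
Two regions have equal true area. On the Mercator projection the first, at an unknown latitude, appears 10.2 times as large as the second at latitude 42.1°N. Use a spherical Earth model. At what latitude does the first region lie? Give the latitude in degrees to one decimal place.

76.6°

Mercator areal scale is sec²φ, so apparent-area ratio = sec²φ₁ / sec²φ₂ = cos²φ₂ / cos²φ₁.
cos²φ₂ / cos²φ₁ = 10.2  ⇒  cos φ₁ = cos 42.1° / √10.2 = 0.7420/3.194 = 0.2323.
φ₁ = arccos(0.2323) ≈ 76.6°.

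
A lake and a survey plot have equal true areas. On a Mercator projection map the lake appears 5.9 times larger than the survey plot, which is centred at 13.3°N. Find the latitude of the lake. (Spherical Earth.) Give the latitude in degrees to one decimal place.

66.4°

For equal true areas on Mercator, apparent areas scale as sec²φ, so the ratio is cos²φ₂ / cos²φ₁.
cos²φ₂ / cos²φ₁ = 5.9  ⇒  cos φ₁ = cos 13.3° / √5.9 = 0.9732/2.429 = 0.4007.
φ₁ = arccos(0.4007) ≈ 66.4°.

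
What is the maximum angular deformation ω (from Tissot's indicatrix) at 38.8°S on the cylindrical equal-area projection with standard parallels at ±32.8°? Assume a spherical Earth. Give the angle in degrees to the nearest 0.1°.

8.7°

A cylindrical equal-area projection with standard parallel φ₀ has meridian scale h = cos φ / cos φ₀ and parallel scale k = cos φ₀ / cos φ (so areas are preserved, h·k = 1).
At 38.8°: h = 0.9272, k = 1.079; principal scales a = 1.079, b = 0.9272.
sin(ω/2) = (a − b)/(a + b) = 0.1514/2.006 = 0.07549, so ω = 2 arcsin(0.07549) ≈ 8.7°.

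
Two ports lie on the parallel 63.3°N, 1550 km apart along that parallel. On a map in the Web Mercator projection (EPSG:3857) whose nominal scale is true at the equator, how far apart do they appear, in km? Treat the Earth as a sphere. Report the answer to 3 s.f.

The Mercator projection is conformal; its linear scale factor is the same in every direction and equals sec φ = 1/cos φ.
Along the parallel, k = sec 63.3° = 1/0.4493 = 2.226.
Map distance = 1550 × 2.226 ≈ 3450 km.

3450 km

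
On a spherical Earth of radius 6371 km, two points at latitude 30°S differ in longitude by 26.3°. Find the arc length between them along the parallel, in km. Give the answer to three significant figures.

Arc length along a parallel = R cos φ · Δλ (with Δλ in radians).
= 6371 × cos 30° × (26.3° × π/180) = 6371 × 0.8660 × 0.4590 ≈ 2530 km.

2530 km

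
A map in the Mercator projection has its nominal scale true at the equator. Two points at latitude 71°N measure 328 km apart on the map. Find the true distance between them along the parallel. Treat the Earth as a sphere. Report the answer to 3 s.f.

107 km

The Mercator projection is conformal; its linear scale factor is the same in every direction and equals sec φ = 1/cos φ.
Along the parallel at 71°, map distances are exaggerated by k = sec 71° = 3.072.
True distance = 328 / 3.072 = 328 × cos 71° ≈ 107 km.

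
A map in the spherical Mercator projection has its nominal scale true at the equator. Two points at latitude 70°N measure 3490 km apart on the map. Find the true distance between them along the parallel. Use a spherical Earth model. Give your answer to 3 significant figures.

Mercator is conformal, so the point scale is isotropic: h = k = sec φ = 1/cos φ.
Along the parallel at 70°, map distances are exaggerated by k = sec 70° = 2.924.
True distance = 3490 / 2.924 = 3490 × cos 70° ≈ 1190 km.

1190 km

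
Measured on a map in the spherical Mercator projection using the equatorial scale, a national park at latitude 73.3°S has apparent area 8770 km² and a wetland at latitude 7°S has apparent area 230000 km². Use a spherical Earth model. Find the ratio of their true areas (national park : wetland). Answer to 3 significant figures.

0.00320

On Mercator the areal scale is sec²φ, so true area = apparent × cos²φ.
True area of national park: 8770 × cos²(73.3°) = 8770 × 0.08258 = 724.2 km².
True area of wetland: 230000 × cos²(7°) = 230000 × 0.9851 = 226600 km².
Ratio = 724.2 / 226600 ≈ 0.00320.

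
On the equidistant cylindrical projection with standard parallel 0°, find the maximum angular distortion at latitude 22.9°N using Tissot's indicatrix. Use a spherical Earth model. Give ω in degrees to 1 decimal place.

In the plate carrée (x = Rλ, y = Rφ), meridians are true-scale (h = 1) and parallels are stretched by k = sec φ.
At 22.9°: h = 1.000, k = 1.086; principal scales a = 1.086, b = 1.000.
sin(ω/2) = (a − b)/(a + b) = 0.08556/2.086 = 0.04102, so ω = 2 arcsin(0.04102) ≈ 4.7°.

4.7°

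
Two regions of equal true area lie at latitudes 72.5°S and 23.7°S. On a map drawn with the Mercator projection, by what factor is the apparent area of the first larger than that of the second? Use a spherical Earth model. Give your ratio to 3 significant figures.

9.27

Mercator areal scale is sec²φ.
At 72.5°: sec²(72.5°) = 1/0.3007² = 11.06.
At 23.7°: sec²(23.7°) = 1/0.9157² = 1.193.
Ratio = 11.06/1.193 = cos²(23.7°)/cos²(72.5°) ≈ 9.27.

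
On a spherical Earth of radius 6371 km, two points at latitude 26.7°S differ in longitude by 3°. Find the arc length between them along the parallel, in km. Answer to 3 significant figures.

Arc length along a parallel = R cos φ · Δλ (with Δλ in radians).
= 6371 × cos 26.7° × (3° × π/180) = 6371 × 0.8934 × 0.05236 ≈ 298 km.

298 km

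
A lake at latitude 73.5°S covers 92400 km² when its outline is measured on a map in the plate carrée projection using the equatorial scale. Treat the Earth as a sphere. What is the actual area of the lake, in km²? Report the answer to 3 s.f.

In the plate carrée (x = Rλ, y = Rφ), meridians are true-scale (h = 1) and parallels are stretched by k = sec φ.
Areal scale = h·k = 1 × sec φ; at 73.5°, h = 1.000, k = 3.521, so h·k = 3.521.
True area = apparent / (areal scale) = 92400 / 3.521 ≈ 26200 km².

26200 km²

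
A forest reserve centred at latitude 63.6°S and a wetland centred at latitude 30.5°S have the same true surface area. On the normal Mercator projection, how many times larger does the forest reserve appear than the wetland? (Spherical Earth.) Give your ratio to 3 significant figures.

On Mercator, area is exaggerated by sec²φ = 1/cos²φ.
At 63.6°: sec²(63.6°) = 1/0.4446² = 5.058.
At 30.5°: sec²(30.5°) = 1/0.8616² = 1.347.
Ratio = 5.058/1.347 = cos²(30.5°)/cos²(63.6°) ≈ 3.76.

3.76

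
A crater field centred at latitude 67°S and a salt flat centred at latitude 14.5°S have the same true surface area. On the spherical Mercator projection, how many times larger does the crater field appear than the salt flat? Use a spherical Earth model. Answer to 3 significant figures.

Mercator is conformal with k = sec φ, so areal scale = k² = sec²φ.
At 67°: sec²(67°) = 1/0.3907² = 6.550.
At 14.5°: sec²(14.5°) = 1/0.9681² = 1.067.
Ratio = 6.550/1.067 = cos²(14.5°)/cos²(67°) ≈ 6.14.

6.14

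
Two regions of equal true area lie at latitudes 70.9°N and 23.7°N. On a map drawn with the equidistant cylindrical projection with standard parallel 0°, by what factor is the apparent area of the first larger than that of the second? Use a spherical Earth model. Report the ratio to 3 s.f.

2.80

Plate carrée maps x = Rλ, y = Rφ. The meridian scale is h = 1 and the parallel scale is k = 1/cos φ = sec φ.
Areal scale at 70.9°: h·k = 1.000 × 3.056 = 3.056.
Areal scale at 23.7°: h·k = 1.000 × 1.092 = 1.092.
Ratio = 3.056/1.092 ≈ 2.80.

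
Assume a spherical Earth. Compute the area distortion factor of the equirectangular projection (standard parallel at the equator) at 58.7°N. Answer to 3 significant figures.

1.92

For the equirectangular projection with φ₀ = 0 (plate carrée), h = 1 along meridians and k = sec φ along parallels.
Areal scale = h·k = 1 × sec φ; at 58.7°, h = 1.000, k = 1.925, so h·k = 1.925.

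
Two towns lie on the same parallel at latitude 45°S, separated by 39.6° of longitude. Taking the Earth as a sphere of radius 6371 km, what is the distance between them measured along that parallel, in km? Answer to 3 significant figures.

3110 km

Arc length along a parallel = R cos φ · Δλ (with Δλ in radians).
= 6371 × cos 45° × (39.6° × π/180) = 6371 × 0.7071 × 0.6912 ≈ 3110 km.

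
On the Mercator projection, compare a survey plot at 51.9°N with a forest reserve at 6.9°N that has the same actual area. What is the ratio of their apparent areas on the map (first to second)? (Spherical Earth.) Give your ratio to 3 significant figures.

Mercator areal scale is sec²φ.
At 51.9°: sec²(51.9°) = 1/0.6170² = 2.627.
At 6.9°: sec²(6.9°) = 1/0.9928² = 1.015.
Ratio = 2.627/1.015 = cos²(6.9°)/cos²(51.9°) ≈ 2.59.

2.59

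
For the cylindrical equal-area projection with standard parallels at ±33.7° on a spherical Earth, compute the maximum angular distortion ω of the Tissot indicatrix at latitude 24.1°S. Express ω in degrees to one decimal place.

For cylindrical equal-area with standard parallel φ₀, h = cos φ / cos φ₀ and k = cos φ₀ / cos φ, so h·k = 1.
At 24.1°: h = 1.097, k = 0.9114; principal scales a = 1.097, b = 0.9114.
sin(ω/2) = (a − b)/(a + b) = 0.1858/2.009 = 0.09251, so ω = 2 arcsin(0.09251) ≈ 10.6°.

10.6°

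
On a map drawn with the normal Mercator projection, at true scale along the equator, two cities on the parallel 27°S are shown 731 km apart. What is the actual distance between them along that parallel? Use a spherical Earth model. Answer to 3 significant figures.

651 km

The Mercator projection is conformal; its linear scale factor is the same in every direction and equals sec φ = 1/cos φ.
Along the parallel at 27°, map distances are exaggerated by k = sec 27° = 1.122.
True distance = 731 / 1.122 = 731 × cos 27° ≈ 651 km.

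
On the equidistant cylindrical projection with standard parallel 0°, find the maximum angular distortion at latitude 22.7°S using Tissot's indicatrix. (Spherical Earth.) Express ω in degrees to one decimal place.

Plate carrée maps x = Rλ, y = Rφ. The meridian scale is h = 1 and the parallel scale is k = 1/cos φ = sec φ.
At 22.7°: h = 1.000, k = 1.084; principal scales a = 1.084, b = 1.000.
sin(ω/2) = (a − b)/(a + b) = 0.08397/2.084 = 0.04029, so ω = 2 arcsin(0.04029) ≈ 4.6°.

4.6°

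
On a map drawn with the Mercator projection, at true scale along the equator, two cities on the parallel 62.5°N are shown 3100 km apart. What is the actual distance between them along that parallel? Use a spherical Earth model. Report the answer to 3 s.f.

1430 km

For Mercator, h = k = sec φ (a conformal cylindrical projection has a single point scale, 1/cos φ).
Along the parallel at 62.5°, map distances are exaggerated by k = sec 62.5° = 2.166.
True distance = 3100 / 2.166 = 3100 × cos 62.5° ≈ 1430 km.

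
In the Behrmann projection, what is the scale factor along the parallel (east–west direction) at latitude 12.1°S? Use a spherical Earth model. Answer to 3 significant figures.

The Behrmann projection is cylindrical equal-area with φ₀ = 30°. Cylindrical equal-area (φ₀ = 30°): h = cos φ / cos 30° along meridians, k = cos 30° / cos φ along parallels; h·k = 1.
k = cos 30° / cos 12.1° = 0.8660/0.9778 = 0.8857.

0.886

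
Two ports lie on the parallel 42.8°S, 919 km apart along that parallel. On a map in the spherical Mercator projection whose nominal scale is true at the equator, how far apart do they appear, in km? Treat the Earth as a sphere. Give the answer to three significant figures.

The Mercator projection is conformal; its linear scale factor is the same in every direction and equals sec φ = 1/cos φ.
Along the parallel, k = sec 42.8° = 1/0.7337 = 1.363.
Map distance = 919 × 1.363 ≈ 1250 km.

1250 km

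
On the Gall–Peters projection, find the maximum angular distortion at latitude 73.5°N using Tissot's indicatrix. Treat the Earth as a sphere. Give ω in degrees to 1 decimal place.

92.5°

The Gall–Peters projection is cylindrical equal-area with φ₀ = 45°. Cylindrical equal-area (φ₀ = 45°): h = cos φ / cos 45° along meridians, k = cos 45° / cos φ along parallels; h·k = 1.
At 73.5°: h = 0.4017, k = 2.490; principal scales a = 2.490, b = 0.4017.
sin(ω/2) = (a − b)/(a + b) = 2.088/2.891 = 0.7222, so ω = 2 arcsin(0.7222) ≈ 92.5°.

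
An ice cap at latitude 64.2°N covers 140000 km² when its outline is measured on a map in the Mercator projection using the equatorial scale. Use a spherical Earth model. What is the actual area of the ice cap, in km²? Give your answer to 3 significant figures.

26500 km²

For Mercator, h = k = sec φ (a conformal cylindrical projection has a single point scale, 1/cos φ).
Areal scale = k² = sec²φ = 1/cos²(64.2°) = 1/0.4352² = 5.279.
True area = apparent / (areal scale) = 140000 / 5.279 ≈ 26500 km².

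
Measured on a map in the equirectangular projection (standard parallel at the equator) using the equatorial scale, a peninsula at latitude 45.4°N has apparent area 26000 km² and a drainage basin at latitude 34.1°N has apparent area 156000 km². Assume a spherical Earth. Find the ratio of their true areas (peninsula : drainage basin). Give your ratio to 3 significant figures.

0.141

Plate carrée has h = 1 and k = sec φ, giving areal scale sec φ; true area = (apparent area) · cos φ.
True area of peninsula: 26000 × cos(45.4°) = 26000 × 0.7022 = 18260 km².
True area of drainage basin: 156000 × cos(34.1°) = 156000 × 0.8281 = 129200 km².
Ratio = 18260 / 129200 ≈ 0.141.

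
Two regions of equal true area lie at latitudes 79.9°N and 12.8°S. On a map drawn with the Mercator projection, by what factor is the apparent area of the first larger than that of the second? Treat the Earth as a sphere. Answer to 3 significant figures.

30.9

Mercator areal scale is sec²φ.
At 79.9°: sec²(79.9°) = 1/0.1754² = 32.52.
At 12.8°: sec²(12.8°) = 1/0.9751² = 1.052.
Ratio = 32.52/1.052 = cos²(12.8°)/cos²(79.9°) ≈ 30.9.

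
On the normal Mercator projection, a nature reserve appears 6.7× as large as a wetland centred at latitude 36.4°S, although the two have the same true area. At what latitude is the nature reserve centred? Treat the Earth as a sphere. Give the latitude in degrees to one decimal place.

71.9°

On Mercator, (apparent₁)/(apparent₂) = sec²φ₁ / sec²φ₂ when true areas are equal.
cos²φ₂ / cos²φ₁ = 6.7  ⇒  cos φ₁ = cos 36.4° / √6.7 = 0.8049/2.588 = 0.3110.
φ₁ = arccos(0.3110) ≈ 71.9°.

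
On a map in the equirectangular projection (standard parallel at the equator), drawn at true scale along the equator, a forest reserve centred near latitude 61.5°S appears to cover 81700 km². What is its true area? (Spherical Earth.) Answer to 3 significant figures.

In the plate carrée (x = Rλ, y = Rφ), meridians are true-scale (h = 1) and parallels are stretched by k = sec φ.
Areal scale = h·k = 1 × sec φ; at 61.5°, h = 1.000, k = 2.096, so h·k = 2.096.
True area = apparent / (areal scale) = 81700 / 2.096 ≈ 39000 km².

39000 km²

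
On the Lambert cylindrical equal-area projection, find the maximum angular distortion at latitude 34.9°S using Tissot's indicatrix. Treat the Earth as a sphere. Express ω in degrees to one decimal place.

The Lambert cylindrical equal-area projection is the cylindrical equal-area projection with its standard parallel at the equator (φ₀ = 0). For cylindrical equal-area with standard parallel φ₀, h = cos φ / cos φ₀ and k = cos φ₀ / cos φ, so h·k = 1.
At 34.9°: h = 0.8202, k = 1.219; principal scales a = 1.219, b = 0.8202.
sin(ω/2) = (a − b)/(a + b) = 0.3991/2.039 = 0.1957, so ω = 2 arcsin(0.1957) ≈ 22.6°.

22.6°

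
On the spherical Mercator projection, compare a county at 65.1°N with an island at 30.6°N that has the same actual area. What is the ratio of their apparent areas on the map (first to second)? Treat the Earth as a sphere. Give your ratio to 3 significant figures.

4.18

On Mercator, area is exaggerated by sec²φ = 1/cos²φ.
At 65.1°: sec²(65.1°) = 1/0.4210² = 5.641.
At 30.6°: sec²(30.6°) = 1/0.8607² = 1.350.
Ratio = 5.641/1.350 = cos²(30.6°)/cos²(65.1°) ≈ 4.18.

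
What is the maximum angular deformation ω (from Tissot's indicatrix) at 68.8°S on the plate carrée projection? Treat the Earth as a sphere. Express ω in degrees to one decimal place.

In the plate carrée (x = Rλ, y = Rφ), meridians are true-scale (h = 1) and parallels are stretched by k = sec φ.
At 68.8°: h = 1.000, k = 2.765; principal scales a = 2.765, b = 1.000.
sin(ω/2) = (a − b)/(a + b) = 1.765/3.765 = 0.4688, so ω = 2 arcsin(0.4688) ≈ 55.9°.

55.9°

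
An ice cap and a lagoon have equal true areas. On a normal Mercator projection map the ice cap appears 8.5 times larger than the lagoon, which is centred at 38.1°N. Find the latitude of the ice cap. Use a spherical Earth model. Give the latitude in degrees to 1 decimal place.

Mercator areal scale is sec²φ, so apparent-area ratio = sec²φ₁ / sec²φ₂ = cos²φ₂ / cos²φ₁.
cos²φ₂ / cos²φ₁ = 8.5  ⇒  cos φ₁ = cos 38.1° / √8.5 = 0.7869/2.915 = 0.2699.
φ₁ = arccos(0.2699) ≈ 74.3°.

74.3°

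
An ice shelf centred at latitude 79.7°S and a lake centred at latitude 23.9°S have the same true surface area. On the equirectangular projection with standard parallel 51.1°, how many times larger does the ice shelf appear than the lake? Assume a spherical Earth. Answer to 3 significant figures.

5.11

With standard parallel φ₀ = 51.1°, the equirectangular projection gives x = Rλ cos φ₀, y = Rφ, so h = 1 and k = cos 51.1° / cos φ.
Areal scale at 79.7°: h·k = 1.000 × 3.512 = 3.512.
Areal scale at 23.9°: h·k = 1.000 × 0.6869 = 0.6869.
Ratio = 3.512/0.6869 ≈ 5.11.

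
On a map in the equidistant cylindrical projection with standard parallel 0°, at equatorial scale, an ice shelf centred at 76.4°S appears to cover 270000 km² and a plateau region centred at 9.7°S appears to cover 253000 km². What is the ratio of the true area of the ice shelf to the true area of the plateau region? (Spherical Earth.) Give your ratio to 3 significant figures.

Plate carrée has h = 1 and k = sec φ, giving areal scale sec φ; true area = (apparent area) · cos φ.
True area of ice shelf: 270000 × cos(76.4°) = 270000 × 0.2351 = 63490 km².
True area of plateau region: 253000 × cos(9.7°) = 253000 × 0.9857 = 249400 km².
Ratio = 63490 / 249400 ≈ 0.255.

0.255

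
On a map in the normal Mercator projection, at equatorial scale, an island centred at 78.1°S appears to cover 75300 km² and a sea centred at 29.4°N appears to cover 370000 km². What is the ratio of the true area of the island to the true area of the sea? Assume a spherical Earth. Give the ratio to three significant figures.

0.0114

Since Mercator area scale is 1/cos²φ, the true area equals the apparent area multiplied by cos²φ.
True area of island: 75300 × cos²(78.1°) = 75300 × 0.04252 = 3202 km².
True area of sea: 370000 × cos²(29.4°) = 370000 × 0.7590 = 280800 km².
Ratio = 3202 / 280800 ≈ 0.0114.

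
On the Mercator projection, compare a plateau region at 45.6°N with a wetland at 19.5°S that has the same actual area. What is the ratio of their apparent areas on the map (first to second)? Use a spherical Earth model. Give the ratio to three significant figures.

1.82

On Mercator, area is exaggerated by sec²φ = 1/cos²φ.
At 45.6°: sec²(45.6°) = 1/0.6997² = 2.043.
At 19.5°: sec²(19.5°) = 1/0.9426² = 1.125.
Ratio = 2.043/1.125 = cos²(19.5°)/cos²(45.6°) ≈ 1.82.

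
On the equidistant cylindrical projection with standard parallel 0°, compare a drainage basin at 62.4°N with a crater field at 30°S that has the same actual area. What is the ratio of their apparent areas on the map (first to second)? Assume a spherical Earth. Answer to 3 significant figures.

1.87

In the plate carrée (x = Rλ, y = Rφ), meridians are true-scale (h = 1) and parallels are stretched by k = sec φ.
Areal scale at 62.4°: h·k = 1.000 × 2.158 = 2.158.
Areal scale at 30°: h·k = 1.000 × 1.155 = 1.155.
Ratio = 2.158/1.155 ≈ 1.87.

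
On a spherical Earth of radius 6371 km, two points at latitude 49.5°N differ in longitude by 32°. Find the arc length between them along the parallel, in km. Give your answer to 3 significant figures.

2310 km

Arc length along a parallel = R cos φ · Δλ (with Δλ in radians).
= 6371 × cos 49.5° × (32° × π/180) = 6371 × 0.6494 × 0.5585 ≈ 2310 km.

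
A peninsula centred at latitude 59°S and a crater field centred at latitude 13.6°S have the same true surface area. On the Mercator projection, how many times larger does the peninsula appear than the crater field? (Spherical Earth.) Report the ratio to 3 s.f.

Mercator is conformal with k = sec φ, so areal scale = k² = sec²φ.
At 59°: sec²(59°) = 1/0.5150² = 3.770.
At 13.6°: sec²(13.6°) = 1/0.9720² = 1.059.
Ratio = 3.770/1.059 = cos²(13.6°)/cos²(59°) ≈ 3.56.

3.56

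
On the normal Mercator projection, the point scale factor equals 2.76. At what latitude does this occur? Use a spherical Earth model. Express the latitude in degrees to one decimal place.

68.8°

Mercator scale is k = sec φ = 1/cos φ.
1/cos φ = 2.76  ⇒  cos φ = 0.3623  ⇒  φ = arccos(0.3623) ≈ 68.8°.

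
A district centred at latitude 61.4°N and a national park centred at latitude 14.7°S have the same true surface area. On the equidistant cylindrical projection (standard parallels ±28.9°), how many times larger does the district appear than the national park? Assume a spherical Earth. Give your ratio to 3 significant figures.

In the equirectangular projection with standard parallel φ₀ = 28.9° (x = Rλ cos φ₀, y = Rφ), meridians are true-scale (h = 1) and the parallel scale is k = cos φ₀ / cos φ.
Areal scale at 61.4°: h·k = 1.000 × 1.829 = 1.829.
Areal scale at 14.7°: h·k = 1.000 × 0.9051 = 0.9051.
Ratio = 1.829/0.9051 ≈ 2.02.

2.02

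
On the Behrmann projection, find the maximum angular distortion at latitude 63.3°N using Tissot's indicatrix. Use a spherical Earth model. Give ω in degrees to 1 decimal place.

Behrmann is a cylindrical equal-area projection with standard parallels at ±30°. Cylindrical equal-area (φ₀ = 30°): h = cos φ / cos 30° along meridians, k = cos 30° / cos φ along parallels; h·k = 1.
At 63.3°: h = 0.5188, k = 1.927; principal scales a = 1.927, b = 0.5188.
sin(ω/2) = (a − b)/(a + b) = 1.409/2.446 = 0.5758, so ω = 2 arcsin(0.5758) ≈ 70.3°.

70.3°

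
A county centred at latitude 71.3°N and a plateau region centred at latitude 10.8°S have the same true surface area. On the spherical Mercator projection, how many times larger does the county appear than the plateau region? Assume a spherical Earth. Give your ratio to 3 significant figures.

9.39

On Mercator, area is exaggerated by sec²φ = 1/cos²φ.
At 71.3°: sec²(71.3°) = 1/0.3206² = 9.728.
At 10.8°: sec²(10.8°) = 1/0.9823² = 1.036.
Ratio = 9.728/1.036 = cos²(10.8°)/cos²(71.3°) ≈ 9.39.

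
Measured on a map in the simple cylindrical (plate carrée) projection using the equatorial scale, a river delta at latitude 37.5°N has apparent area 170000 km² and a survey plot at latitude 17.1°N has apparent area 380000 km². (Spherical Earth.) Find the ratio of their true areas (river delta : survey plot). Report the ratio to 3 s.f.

On the plate carrée, areal scale = h·k = 1 × sec φ, so true area = apparent × cos φ.
True area of river delta: 170000 × cos(37.5°) = 170000 × 0.7934 = 134900 km².
True area of survey plot: 380000 × cos(17.1°) = 380000 × 0.9558 = 363200 km².
Ratio = 134900 / 363200 ≈ 0.371.

0.371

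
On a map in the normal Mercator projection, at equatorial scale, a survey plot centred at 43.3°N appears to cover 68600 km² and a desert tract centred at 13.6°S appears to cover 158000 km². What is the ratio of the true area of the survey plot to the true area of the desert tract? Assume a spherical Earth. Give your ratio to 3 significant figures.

0.243

Since Mercator area scale is 1/cos²φ, the true area equals the apparent area multiplied by cos²φ.
True area of survey plot: 68600 × cos²(43.3°) = 68600 × 0.5297 = 36330 km².
True area of desert tract: 158000 × cos²(13.6°) = 158000 × 0.9447 = 149300 km².
Ratio = 36330 / 149300 ≈ 0.243.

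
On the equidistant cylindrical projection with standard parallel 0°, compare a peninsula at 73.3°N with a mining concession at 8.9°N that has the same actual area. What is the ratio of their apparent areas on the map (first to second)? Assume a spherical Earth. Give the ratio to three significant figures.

3.44

For the equirectangular projection with φ₀ = 0 (plate carrée), h = 1 along meridians and k = sec φ along parallels.
Areal scale at 73.3°: h·k = 1.000 × 3.480 = 3.480.
Areal scale at 8.9°: h·k = 1.000 × 1.012 = 1.012.
Ratio = 3.480/1.012 ≈ 3.44.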